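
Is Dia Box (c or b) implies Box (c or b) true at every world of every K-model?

Tableau for the negation not (Dia Box (c or b) implies Box (c or b)):
1. not (Dia Box (c or b) implies Box (c or b)), w0
2. Dia Box (c or b), w0
3. not Box (c or b), w0
4. Box (c or b), w1
5. not (c or b), w2
6. not c, w2
7. not b, w2
Accessibility: w0Rw1, w0Rw2
The negation has an open branch (countermodel exists).

Invalid (countermodel exists)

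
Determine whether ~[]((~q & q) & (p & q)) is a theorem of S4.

Tableau for the negation []((~q & q) & (p & q)):
1. []((~q & q) & (p & q)), u
2. (~q & q) & (p & q), u
3. ~q & q, u
4. p & q, u
5. ~q, u
6. q, u
Accessibility: uRu
Branch closes: q and ~q both at u.
All branches of the negation close; one closing branch shown above.

Valid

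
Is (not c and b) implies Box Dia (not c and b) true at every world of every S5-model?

Tableau for the negation not ((not c and b) implies Box Dia (not c and b)):
1. not ((not c and b) implies Box Dia (not c and b)), u
2. not c and b, u
3. not Box Dia (not c and b), u
4. not c, u
5. b, u
6. not Dia (not c and b), v
7. not (not c and b), u
8. not (not c and b), v
9. not b, u
Accessibility: uRu, uRv, vRu, vRv
Branch closes: b and not b both at u.
Every branch of the negation's tableau closes; the branch above is one of them.

Valid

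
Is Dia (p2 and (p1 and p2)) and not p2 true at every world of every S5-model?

Tableau for the negation not (Dia (p2 and (p1 and p2)) and not p2):
1. not (Dia (p2 and (p1 and p2)) and not p2), u
2. p2, u
Accessibility: uRu
The negation has an open branch (countermodel exists).

Not valid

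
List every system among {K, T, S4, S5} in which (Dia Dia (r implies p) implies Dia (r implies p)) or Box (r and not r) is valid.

T-tableau for the negation not ((Dia Dia (r implies p) implies Dia (r implies p)) or Box (r and not r)):
1. not ((Dia Dia (r implies p) implies Dia (r implies p)) or Box (r and not r)), u
2. not (Dia Dia (r implies p) implies Dia (r implies p)), u
3. not Box (r and not r), u
4. Dia Dia (r implies p), u
5. not Dia (r implies p), u
6. not (r implies p), u
7. r, u
8. not p, u
9. not (r and not r), v
10. not (r implies p), v
11. r, v
12. not p, v
13. Dia (r implies p), w
14. not (r implies p), w
15. r, w
16. not p, w
17. r implies p, x
18. p, x
Accessibility: uRu, uRv, uRw, vRv, wRw, wRx, xRx
Complete open branch: countermodel on a T-frame, so not valid in T, nor in K (the same frame is also a K-frame).
S4-tableau for the negation not ((Dia Dia (r implies p) implies Dia (r implies p)) or Box (r and not r)):
1. not ((Dia Dia (r implies p) implies Dia (r implies p)) or Box (r and not r)), u
2. not (Dia Dia (r implies p) implies Dia (r implies p)), u
3. not Box (r and not r), u
4. Dia Dia (r implies p), u
5. not Dia (r implies p), u
6. not (r implies p), u
7. r, u
8. not p, u
9. not (r and not r), v
10. not (r implies p), v
11. r, v
12. not p, v
13. Dia (r implies p), w
14. not (r implies p), w
15. r, w
16. not p, w
17. r implies p, x
18. not (r implies p), x
19. r, x
20. not p, x
21. p, x
Accessibility: uRu, uRv, uRw, uRx, vRv, wRw, wRx, xRx
Branch closes: p and not p both at x.
Every branch closes (one shown): valid in S4, hence also in S5 (every theorem of S4 is a theorem of S5).

S4, S5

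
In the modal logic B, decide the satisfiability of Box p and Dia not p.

No, unsatisfiable

1. Box p and Dia not p, 0
2. Box p, 0   [and-rule on 1]
3. Dia not p, 0   [and-rule on 1]
4. p, 0   [Box-rule on 2 via 0R0]
5. not p, 1   [Dia-rule on 3: fresh world 1, 0R1]
6. p, 1   [Box-rule on 2 via 0R1]
Accessibility: 0R0, 0R1, 1R0, 1R1
Branch closes: p and not p both at 1.
Every branch closes; the branch above is one of them.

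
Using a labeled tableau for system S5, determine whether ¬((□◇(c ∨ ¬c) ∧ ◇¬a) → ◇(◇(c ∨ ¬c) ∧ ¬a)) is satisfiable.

Unsatisfiable (every branch closes)

1. ¬((□◇(c ∨ ¬c) ∧ ◇¬a) → ◇(◇(c ∨ ¬c) ∧ ¬a)), w0
2. □◇(c ∨ ¬c) ∧ ◇¬a, w0
3. ¬◇(◇(c ∨ ¬c) ∧ ¬a), w0
4. □◇(c ∨ ¬c), w0
5. ◇¬a, w0
6. ¬(◇(c ∨ ¬c) ∧ ¬a), w0
7. ◇(c ∨ ¬c), w0
8. a, w0
9. ¬a, w1
10. ¬(◇(c ∨ ¬c) ∧ ¬a), w1
11. ◇(c ∨ ¬c), w1
12. ¬◇(c ∨ ¬c), w1
13. ¬(c ∨ ¬c), w0
14. ¬c, w0
15. c, w0
Accessibility: w0Rw0, w0Rw1, w1Rw0, w1Rw1
Branch closes: c and ¬c both at w0.
All branches of the tableau close; one closing branch shown above.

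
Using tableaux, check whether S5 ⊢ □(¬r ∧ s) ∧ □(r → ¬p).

Tableau for the negation ¬(□(¬r ∧ s) ∧ □(r → ¬p)):
1. ¬(□(¬r ∧ s) ∧ □(r → ¬p)), u
2. ¬□(r → ¬p), u
3. ¬(r → ¬p), v
4. r, v
5. p, v
Accessibility: uRu, uRv, vRu, vRv
The negation has an open branch (countermodel exists).

No, not valid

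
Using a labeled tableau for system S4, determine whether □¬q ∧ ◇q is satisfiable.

No, unsatisfiable

1. □¬q ∧ ◇q, 0
2. □¬q, 0   [∧-rule on 1]
3. ◇q, 0   [∧-rule on 1]
4. ¬q, 0   [□-rule on 2 via 0R0]
5. q, 1   [◇-rule on 3: fresh world 1, 0R1]
6. ¬q, 1   [□-rule on 2 via 0R1]
Accessibility: 0R0, 0R1, 1R1
Branch closes: q and ¬q both at 1.
All branches of the tableau close; one closing branch shown above.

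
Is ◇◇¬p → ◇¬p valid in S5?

Tableau for the negation ¬(◇◇¬p → ◇¬p):
1. ¬(◇◇¬p → ◇¬p), u
2. ◇◇¬p, u   [¬→-rule on 1]
3. ¬◇¬p, u   [¬→-rule on 1]
4. p, u   [¬◇-rule on 3 via uRu]
5. ◇¬p, v   [◇-rule on 2: fresh world v, uRv]
6. p, v   [¬◇-rule on 3 via uRv]
7. ¬p, w   [◇-rule on 5: fresh world w, vRw]
8. p, w   [¬◇-rule on 3 via uRw]
Accessibility: uRu, uRv, uRw, vRu, vRv, vRw, wRu, wRv, wRw
Branch closes: p and ¬p both at w.
All branches of the negation close; one closing branch shown above.

Valid in S5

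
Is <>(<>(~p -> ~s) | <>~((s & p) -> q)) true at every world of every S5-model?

Not valid

Tableau for the negation ~<>(<>(~p -> ~s) | <>~((s & p) -> q)):
1. ~<>(<>(~p -> ~s) | <>~((s & p) -> q)), u
2. ~(<>(~p -> ~s) | <>~((s & p) -> q)), u   [~<>-rule on 1 via uRu]
3. ~<>(~p -> ~s), u   [~|-rule on 2]
4. ~<>~((s & p) -> q), u   [~|-rule on 2]
5. ~(~p -> ~s), u   [~<>-rule on 3 via uRu]
6. ~p, u   [~->-rule on 5]
7. s, u   [~->-rule on 5]
8. (s & p) -> q, u   [~<>-rule on 4 via uRu]
9. q, u   [->-rule on 8 (branches; this branch)]
Accessibility: uRu
The negation has an open branch (countermodel exists).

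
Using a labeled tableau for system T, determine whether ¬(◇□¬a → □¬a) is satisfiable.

Yes, satisfiable

1. ¬(◇□¬a → □¬a), w0
2. ◇□¬a, w0   [¬→-rule on 1]
3. ¬□¬a, w0   [¬→-rule on 1]
4. □¬a, w1   [◇-rule on 2: fresh world w1, w0Rw1]
5. ¬a, w1   [□-rule on 4 via w1Rw1]
6. a, w2   [¬□-rule on 3: fresh world w2, w0Rw2]
Accessibility: w0Rw0, w0Rw1, w0Rw2, w1Rw1, w2Rw2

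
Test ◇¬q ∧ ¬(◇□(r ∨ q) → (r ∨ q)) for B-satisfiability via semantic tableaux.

1. ◇¬q ∧ ¬(◇□(r ∨ q) → (r ∨ q)), u
2. ◇¬q, u
3. ¬(◇□(r ∨ q) → (r ∨ q)), u
4. ◇□(r ∨ q), u
5. ¬(r ∨ q), u
6. ¬r, u
7. ¬q, u
8. ¬q, v
9. □(r ∨ q), w
10. r ∨ q, u
11. r ∨ q, w
12. q, u
Accessibility: uRu, uRv, uRw, vRu, vRv, wRu, wRw
Branch closes: q and ¬q both at u.
(One branch shown.) All branches close.

No, unsatisfiable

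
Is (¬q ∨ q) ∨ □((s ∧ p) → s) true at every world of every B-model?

Valid

Tableau for the negation ¬((¬q ∨ q) ∨ □((s ∧ p) → s)):
1. ¬((¬q ∨ q) ∨ □((s ∧ p) → s)), w0
2. ¬(¬q ∨ q), w0
3. ¬□((s ∧ p) → s), w0
4. q, w0
5. ¬q, w0
Accessibility: w0Rw0
Branch closes: q and ¬q both at w0.
All branches of the negation close; one closing branch shown above.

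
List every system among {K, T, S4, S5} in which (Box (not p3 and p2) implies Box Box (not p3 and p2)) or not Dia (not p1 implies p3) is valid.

T-tableau for the negation not ((Box (not p3 and p2) implies Box Box (not p3 and p2)) or not Dia (not p1 implies p3)):
1. not ((Box (not p3 and p2) implies Box Box (not p3 and p2)) or not Dia (not p1 implies p3)), u
2. not (Box (not p3 and p2) implies Box Box (not p3 and p2)), u
3. Dia (not p1 implies p3), u
4. Box (not p3 and p2), u
5. not Box Box (not p3 and p2), u
6. not p3 and p2, u
7. not p3, u
8. p2, u
9. not p1 implies p3, v
10. not p3 and p2, v
11. not p3, v
12. p2, v
13. p1, v
14. not Box (not p3 and p2), w
15. not p3 and p2, w
16. not p3, w
17. p2, w
18. not (not p3 and p2), x
19. not p2, x
Accessibility: uRu, uRv, uRw, vRv, wRw, wRx, xRx
Complete open branch: countermodel on a T-frame, so not valid in T, nor in K (the same frame is also a K-frame).
S4-tableau for the negation not ((Box (not p3 and p2) implies Box Box (not p3 and p2)) or not Dia (not p1 implies p3)):
1. not ((Box (not p3 and p2) implies Box Box (not p3 and p2)) or not Dia (not p1 implies p3)), u
2. not (Box (not p3 and p2) implies Box Box (not p3 and p2)), u
3. Dia (not p1 implies p3), u
4. Box (not p3 and p2), u
5. not Box Box (not p3 and p2), u
6. not p3 and p2, u
7. not p3, u
8. p2, u
9. not p1 implies p3, v
10. not p3 and p2, v
11. not p3, v
12. p2, v
13. p1, v
14. not Box (not p3 and p2), w
15. not p3 and p2, w
16. not p3, w
17. p2, w
18. not (not p3 and p2), x
19. not p3 and p2, x
20. not p3, x
21. p2, x
22. not p2, x
Accessibility: uRu, uRv, uRw, uRx, vRv, wRw, wRx, xRx
Branch closes: p2 and not p2 both at x.
Every branch closes (one shown): valid in S4, hence also in S5 (every theorem of S4 is a theorem of S5).

S4, S5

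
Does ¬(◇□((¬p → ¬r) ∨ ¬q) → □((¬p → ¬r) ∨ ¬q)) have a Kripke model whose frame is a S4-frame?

Yes, satisfiable

1. ¬(◇□((¬p → ¬r) ∨ ¬q) → □((¬p → ¬r) ∨ ¬q)), w0
2. ◇□((¬p → ¬r) ∨ ¬q), w0
3. ¬□((¬p → ¬r) ∨ ¬q), w0
4. □((¬p → ¬r) ∨ ¬q), w1
5. (¬p → ¬r) ∨ ¬q, w1
6. ¬q, w1
7. ¬((¬p → ¬r) ∨ ¬q), w2
8. ¬(¬p → ¬r), w2
9. q, w2
10. ¬p, w2
11. r, w2
Accessibility: w0Rw0, w0Rw1, w0Rw2, w1Rw1, w2Rw2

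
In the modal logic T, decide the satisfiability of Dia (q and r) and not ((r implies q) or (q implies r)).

1. Dia (q and r) and not ((r implies q) or (q implies r)), 0
2. Dia (q and r), 0   [and-rule on 1]
3. not ((r implies q) or (q implies r)), 0   [and-rule on 1]
4. not (r implies q), 0   [neg-or-rule on 3]
5. not (q implies r), 0   [neg-or-rule on 3]
6. r, 0   [neg-implies-rule on 4]
7. not q, 0   [neg-implies-rule on 4]
8. q, 0   [neg-implies-rule on 5]
9. not r, 0   [neg-implies-rule on 5]
Accessibility: 0R0
Branch closes: q and not q both at 0.
Every branch closes; the branch above is one of them.

Unsatisfiable (every branch closes)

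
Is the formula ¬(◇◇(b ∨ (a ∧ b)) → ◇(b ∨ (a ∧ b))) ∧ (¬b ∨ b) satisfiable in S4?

1. ¬(◇◇(b ∨ (a ∧ b)) → ◇(b ∨ (a ∧ b))) ∧ (¬b ∨ b), 0
2. ¬(◇◇(b ∨ (a ∧ b)) → ◇(b ∨ (a ∧ b))), 0
3. ¬b ∨ b, 0
4. ◇◇(b ∨ (a ∧ b)), 0
5. ¬◇(b ∨ (a ∧ b)), 0
6. ¬(b ∨ (a ∧ b)), 0
7. ¬b, 0
8. ¬(a ∧ b), 0
9. ◇(b ∨ (a ∧ b)), 1
10. ¬(b ∨ (a ∧ b)), 1
11. ¬b, 1
12. ¬(a ∧ b), 1
13. b ∨ (a ∧ b), 2
14. ¬(b ∨ (a ∧ b)), 2
15. ¬b, 2
16. ¬(a ∧ b), 2
17. a ∧ b, 2
18. a, 2
19. b, 2
Accessibility: 0R0, 0R1, 0R2, 1R1, 1R2, 2R2
Branch closes: b and ¬b both at 2.
All branches of the tableau close; one closing branch shown above.

Unsatisfiable (every branch closes)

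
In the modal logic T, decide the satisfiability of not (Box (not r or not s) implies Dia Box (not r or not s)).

1. not (Box (not r or not s) implies Dia Box (not r or not s)), u
2. Box (not r or not s), u   [neg-implies-rule on 1]
3. not Dia Box (not r or not s), u   [neg-implies-rule on 1]
4. not r or not s, u   [Box-rule on 2 via uRu]
5. not Box (not r or not s), u   [neg-Dia-rule on 3 via uRu]
6. not s, u   [or-rule on 4 (branches; this branch)]
7. not (not r or not s), v   [neg-Box-rule on 5: fresh world v, uRv]
8. r, v   [neg-or-rule on 7]
9. s, v   [neg-or-rule on 7]
10. not r or not s, v   [Box-rule on 2 via uRv]
11. not Box (not r or not s), v   [neg-Dia-rule on 3 via uRv]
12. not s, v   [or-rule on 10 (branches; this branch)]
Accessibility: uRu, uRv, vRv
Branch closes: s and not s both at v.
(One branch shown.) All branches close.

Unsatisfiable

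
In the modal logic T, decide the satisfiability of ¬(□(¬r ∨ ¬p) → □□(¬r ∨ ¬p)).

1. ¬(□(¬r ∨ ¬p) → □□(¬r ∨ ¬p)), u
2. □(¬r ∨ ¬p), u
3. ¬□□(¬r ∨ ¬p), u
4. ¬r ∨ ¬p, u
5. ¬p, u
6. ¬□(¬r ∨ ¬p), v
7. ¬r ∨ ¬p, v
8. ¬p, v
9. ¬(¬r ∨ ¬p), w
10. r, w
11. p, w
Accessibility: uRu, uRv, vRv, vRw, wRw

Satisfiable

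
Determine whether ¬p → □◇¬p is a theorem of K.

Not valid

Tableau for the negation ¬(¬p → □◇¬p):
1. ¬(¬p → □◇¬p), u
2. ¬p, u   [¬→-rule on 1]
3. ¬□◇¬p, u   [¬→-rule on 1]
4. ¬◇¬p, v   [¬□-rule on 3: fresh world v, uRv]
Accessibility: uRv
The negation has an open branch (countermodel exists).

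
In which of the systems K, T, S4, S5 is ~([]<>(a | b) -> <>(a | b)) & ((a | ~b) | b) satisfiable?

T-tableau for the formula:
1. ~([]<>(a | b) -> <>(a | b)) & ((a | ~b) | b), w0
2. ~([]<>(a | b) -> <>(a | b)), w0   [&-rule on 1]
3. (a | ~b) | b, w0   [&-rule on 1]
4. []<>(a | b), w0   [~->-rule on 2]
5. ~<>(a | b), w0   [~->-rule on 2]
6. <>(a | b), w0   [[]-rule on 4 via w0Rw0]
7. ~(a | b), w0   [~<>-rule on 5 via w0Rw0]
8. ~a, w0   [~|-rule on 7]
9. ~b, w0   [~|-rule on 7]
10. a | ~b, w0   [|-rule on 3 (branches; this branch)]
11. a | b, w1   [<>-rule on 6: fresh world w1, w0Rw1]
12. <>(a | b), w1   [[]-rule on 4 via w0Rw1]
13. ~(a | b), w1   [~<>-rule on 5 via w0Rw1]
14. ~a, w1   [~|-rule on 13]
15. ~b, w1   [~|-rule on 13]
16. b, w1   [|-rule on 11 (branches; this branch)]
Accessibility: w0Rw0, w0Rw1, w1Rw1
Branch closes: b and ~b both at w1.
Every branch closes (one shown): unsatisfiable in T, hence also in S4, S5 (every S4/S5-frame is a T-frame).
K-tableau for the formula:
1. ~([]<>(a | b) -> <>(a | b)) & ((a | ~b) | b), w0
2. ~([]<>(a | b) -> <>(a | b)), w0   [&-rule on 1]
3. (a | ~b) | b, w0   [&-rule on 1]
4. []<>(a | b), w0   [~->-rule on 2]
5. ~<>(a | b), w0   [~->-rule on 2]
6. b, w0   [|-rule on 3 (branches; this branch)]
Complete open branch: satisfiable in K.

K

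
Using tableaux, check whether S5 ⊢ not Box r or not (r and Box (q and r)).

Not valid

Tableau for the negation not (not Box r or not (r and Box (q and r))):
1. not (not Box r or not (r and Box (q and r))), u
2. Box r, u   [neg-or-rule on 1]
3. r and Box (q and r), u   [neg-or-rule on 1]
4. r, u   [and-rule on 3]
5. Box (q and r), u   [and-rule on 3]
6. q and r, u   [Box-rule on 5 via uRu]
7. q, u   [and-rule on 6]
Accessibility: uRu
The negation has an open branch (countermodel exists).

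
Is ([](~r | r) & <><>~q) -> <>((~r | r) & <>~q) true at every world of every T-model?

Valid

Tableau for the negation ~(([](~r | r) & <><>~q) -> <>((~r | r) & <>~q)):
1. ~(([](~r | r) & <><>~q) -> <>((~r | r) & <>~q)), w0
2. [](~r | r) & <><>~q, w0   [~->-rule on 1]
3. ~<>((~r | r) & <>~q), w0   [~->-rule on 1]
4. [](~r | r), w0   [&-rule on 2]
5. <><>~q, w0   [&-rule on 2]
6. ~((~r | r) & <>~q), w0   [~<>-rule on 3 via w0Rw0]
7. ~r | r, w0   [[]-rule on 4 via w0Rw0]
8. ~<>~q, w0   [~&-rule on 6 (branches; this branch)]
9. q, w0   [~<>-rule on 8 via w0Rw0]
10. r, w0   [|-rule on 7 (branches; this branch)]
11. <>~q, w1   [<>-rule on 5: fresh world w1, w0Rw1]
12. ~((~r | r) & <>~q), w1   [~<>-rule on 3 via w0Rw1]
13. ~r | r, w1   [[]-rule on 4 via w0Rw1]
14. q, w1   [~<>-rule on 8 via w0Rw1]
15. ~<>~q, w1   [~&-rule on 12 (branches; this branch)]
16. r, w1   [|-rule on 13 (branches; this branch)]
17. ~q, w2   [<>-rule on 11: fresh world w2, w1Rw2]
18. q, w2   [~<>-rule on 15 via w1Rw2]
Accessibility: w0Rw0, w0Rw1, w1Rw1, w1Rw2, w2Rw2
Branch closes: q and ~q both at w2.
All branches of the negation close; one closing branch shown above.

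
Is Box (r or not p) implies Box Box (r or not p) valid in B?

Tableau for the negation not (Box (r or not p) implies Box Box (r or not p)):
1. not (Box (r or not p) implies Box Box (r or not p)), 0
2. Box (r or not p), 0   [neg-implies-rule on 1]
3. not Box Box (r or not p), 0   [neg-implies-rule on 1]
4. r or not p, 0   [Box-rule on 2 via 0R0]
5. not p, 0   [or-rule on 4 (branches; this branch)]
6. not Box (r or not p), 1   [neg-Box-rule on 3: fresh world 1, 0R1]
7. r or not p, 1   [Box-rule on 2 via 0R1]
8. not p, 1   [or-rule on 7 (branches; this branch)]
9. not (r or not p), 2   [neg-Box-rule on 6: fresh world 2, 1R2]
10. not r, 2   [neg-or-rule on 9]
11. p, 2   [neg-or-rule on 9]
Accessibility: 0R0, 0R1, 1R0, 1R1, 1R2, 2R1, 2R2
The negation has an open branch (countermodel exists).

Invalid (countermodel exists)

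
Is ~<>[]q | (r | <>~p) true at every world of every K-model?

Not valid

Tableau for the negation ~(~<>[]q | (r | <>~p)):
1. ~(~<>[]q | (r | <>~p)), u
2. <>[]q, u
3. ~(r | <>~p), u
4. ~r, u
5. ~<>~p, u
6. []q, v
7. p, v
Accessibility: uRv
The negation has an open branch (countermodel exists).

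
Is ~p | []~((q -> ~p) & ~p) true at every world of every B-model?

No, not valid

Tableau for the negation ~(~p | []~((q -> ~p) & ~p)):
1. ~(~p | []~((q -> ~p) & ~p)), u
2. p, u
3. ~[]~((q -> ~p) & ~p), u
4. (q -> ~p) & ~p, v
5. q -> ~p, v
6. ~p, v
Accessibility: uRu, uRv, vRu, vRv
The negation has an open branch (countermodel exists).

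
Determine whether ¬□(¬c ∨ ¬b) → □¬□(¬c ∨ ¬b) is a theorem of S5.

Valid in S5

Tableau for the negation ¬(¬□(¬c ∨ ¬b) → □¬□(¬c ∨ ¬b)):
1. ¬(¬□(¬c ∨ ¬b) → □¬□(¬c ∨ ¬b)), w0
2. ¬□(¬c ∨ ¬b), w0
3. ¬□¬□(¬c ∨ ¬b), w0
4. ¬(¬c ∨ ¬b), w1
5. c, w1
6. b, w1
7. □(¬c ∨ ¬b), w2
8. ¬c ∨ ¬b, w0
9. ¬c ∨ ¬b, w1
10. ¬c ∨ ¬b, w2
11. ¬b, w0
12. ¬b, w1
Accessibility: w0Rw0, w0Rw1, w0Rw2, w1Rw0, w1Rw1, w1Rw2, w2Rw0, w2Rw1, w2Rw2
Branch closes: b and ¬b both at w1.
All branches of the negation close; one closing branch shown above.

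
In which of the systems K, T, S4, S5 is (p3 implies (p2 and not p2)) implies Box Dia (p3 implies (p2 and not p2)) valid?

S5-tableau for the negation not ((p3 implies (p2 and not p2)) implies Box Dia (p3 implies (p2 and not p2))):
1. not ((p3 implies (p2 and not p2)) implies Box Dia (p3 implies (p2 and not p2))), 0
2. p3 implies (p2 and not p2), 0
3. not Box Dia (p3 implies (p2 and not p2)), 0
4. not p3, 0
5. not Dia (p3 implies (p2 and not p2)), 1
6. not (p3 implies (p2 and not p2)), 0
7. p3, 0
8. not (p2 and not p2), 0
Accessibility: 0R0, 0R1, 1R0, 1R1
Branch closes: p3 and not p3 both at 0.
Every branch closes (one shown): valid in S5.
S4-tableau for the negation not ((p3 implies (p2 and not p2)) implies Box Dia (p3 implies (p2 and not p2))):
1. not ((p3 implies (p2 and not p2)) implies Box Dia (p3 implies (p2 and not p2))), 0
2. p3 implies (p2 and not p2), 0
3. not Box Dia (p3 implies (p2 and not p2)), 0
4. not p3, 0
5. not Dia (p3 implies (p2 and not p2)), 1
6. not (p3 implies (p2 and not p2)), 1
7. p3, 1
8. not (p2 and not p2), 1
9. p2, 1
Accessibility: 0R0, 0R1, 1R1
Complete open branch: countermodel on an S4-frame, so not valid in S4, nor in K, T (the same frame is also a K-frame and a T-frame).

S5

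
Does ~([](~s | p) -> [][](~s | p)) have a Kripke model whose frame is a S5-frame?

1. ~([](~s | p) -> [][](~s | p)), u
2. [](~s | p), u   [~->-rule on 1]
3. ~[][](~s | p), u   [~->-rule on 1]
4. ~s | p, u   [[]-rule on 2 via uRu]
5. p, u   [|-rule on 4 (branches; this branch)]
6. ~[](~s | p), v   [~[]-rule on 3: fresh world v, uRv]
7. ~s | p, v   [[]-rule on 2 via uRv]
8. p, v   [|-rule on 7 (branches; this branch)]
9. ~(~s | p), w   [~[]-rule on 6: fresh world w, vRw]
10. s, w   [~|-rule on 9]
11. ~p, w   [~|-rule on 9]
12. ~s | p, w   [[]-rule on 2 via uRw]
13. p, w   [|-rule on 12 (branches; this branch)]
Accessibility: uRu, uRv, uRw, vRu, vRv, vRw, wRu, wRv, wRw
Branch closes: p and ~p both at w.
(One branch shown.) All branches close.

Unsatisfiable (every branch closes)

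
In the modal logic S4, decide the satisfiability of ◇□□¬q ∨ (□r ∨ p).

1. ◇□□¬q ∨ (□r ∨ p), w0
2. □r ∨ p, w0
3. p, w0
Accessibility: w0Rw0

Yes, satisfiable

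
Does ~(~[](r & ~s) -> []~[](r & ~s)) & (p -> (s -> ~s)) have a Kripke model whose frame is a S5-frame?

Unsatisfiable

1. ~(~[](r & ~s) -> []~[](r & ~s)) & (p -> (s -> ~s)), 0
2. ~(~[](r & ~s) -> []~[](r & ~s)), 0   [&-rule on 1]
3. p -> (s -> ~s), 0   [&-rule on 1]
4. ~[](r & ~s), 0   [~->-rule on 2]
5. ~[]~[](r & ~s), 0   [~->-rule on 2]
6. s -> ~s, 0   [->-rule on 3 (branches; this branch)]
7. ~s, 0   [->-rule on 6 (branches; this branch)]
8. ~(r & ~s), 1   [~[]-rule on 4: fresh world 1, 0R1]
9. s, 1   [~&-rule on 8 (branches; this branch)]
10. [](r & ~s), 2   [~[]-rule on 5: fresh world 2, 0R2]
11. r & ~s, 0   [[]-rule on 10 via 2R0]
12. r, 0   [&-rule on 11]
13. r & ~s, 1   [[]-rule on 10 via 2R1]
14. r, 1   [&-rule on 13]
15. ~s, 1   [&-rule on 13]
Accessibility: 0R0, 0R1, 0R2, 1R0, 1R1, 1R2, 2R0, 2R1, 2R2
Branch closes: s and ~s both at 1.
Every branch closes; the branch above is one of them.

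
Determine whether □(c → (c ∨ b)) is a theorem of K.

Valid in K

Tableau for the negation ¬□(c → (c ∨ b)):
1. ¬□(c → (c ∨ b)), w0
2. ¬(c → (c ∨ b)), w1
3. c, w1
4. ¬(c ∨ b), w1
5. ¬c, w1
6. ¬b, w1
Accessibility: w0Rw1
Branch closes: c and ¬c both at w1.
All branches of the negation close; one closing branch shown above.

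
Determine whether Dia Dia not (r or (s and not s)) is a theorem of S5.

Tableau for the negation not Dia Dia not (r or (s and not s)):
1. not Dia Dia not (r or (s and not s)), 0
2. not Dia not (r or (s and not s)), 0
3. r or (s and not s), 0
4. r, 0
Accessibility: 0R0
The negation has an open branch (countermodel exists).

No, not valid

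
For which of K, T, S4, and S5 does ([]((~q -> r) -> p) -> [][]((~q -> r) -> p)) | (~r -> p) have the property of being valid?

T-tableau for the negation ~(([]((~q -> r) -> p) -> [][]((~q -> r) -> p)) | (~r -> p)):
1. ~(([]((~q -> r) -> p) -> [][]((~q -> r) -> p)) | (~r -> p)), 0
2. ~([]((~q -> r) -> p) -> [][]((~q -> r) -> p)), 0
3. ~(~r -> p), 0
4. []((~q -> r) -> p), 0
5. ~[][]((~q -> r) -> p), 0
6. ~r, 0
7. ~p, 0
8. (~q -> r) -> p, 0
9. ~(~q -> r), 0
10. ~q, 0
11. ~[]((~q -> r) -> p), 1
12. (~q -> r) -> p, 1
13. p, 1
14. ~((~q -> r) -> p), 2
15. ~q -> r, 2
16. ~p, 2
17. r, 2
Accessibility: 0R0, 0R1, 1R1, 1R2, 2R2
Complete open branch: countermodel on a T-frame, so not valid in T, nor in K (the same frame is also a K-frame).
S4-tableau for the negation ~(([]((~q -> r) -> p) -> [][]((~q -> r) -> p)) | (~r -> p)):
1. ~(([]((~q -> r) -> p) -> [][]((~q -> r) -> p)) | (~r -> p)), 0
2. ~([]((~q -> r) -> p) -> [][]((~q -> r) -> p)), 0
3. ~(~r -> p), 0
4. []((~q -> r) -> p), 0
5. ~[][]((~q -> r) -> p), 0
6. ~r, 0
7. ~p, 0
8. (~q -> r) -> p, 0
9. ~(~q -> r), 0
10. ~q, 0
11. ~[]((~q -> r) -> p), 1
12. (~q -> r) -> p, 1
13. ~(~q -> r), 1
14. ~q, 1
15. ~r, 1
16. ~((~q -> r) -> p), 2
17. ~q -> r, 2
18. ~p, 2
19. (~q -> r) -> p, 2
20. r, 2
21. ~(~q -> r), 2
22. ~q, 2
23. ~r, 2
Accessibility: 0R0, 0R1, 0R2, 1R1, 1R2, 2R2
Branch closes: r and ~r both at 2.
Every branch closes (one shown): valid in S4, hence also in S5 (every theorem of S4 is a theorem of S5).

S4, S5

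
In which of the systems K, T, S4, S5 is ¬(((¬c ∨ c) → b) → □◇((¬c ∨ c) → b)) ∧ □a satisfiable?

S5-tableau for the formula:
1. ¬(((¬c ∨ c) → b) → □◇((¬c ∨ c) → b)) ∧ □a, 0
2. ¬(((¬c ∨ c) → b) → □◇((¬c ∨ c) → b)), 0
3. □a, 0
4. (¬c ∨ c) → b, 0
5. ¬□◇((¬c ∨ c) → b), 0
6. a, 0
7. b, 0
8. ¬◇((¬c ∨ c) → b), 1
9. a, 1
10. ¬((¬c ∨ c) → b), 0
11. ¬c ∨ c, 0
12. ¬b, 0
Accessibility: 0R0, 0R1, 1R0, 1R1
Branch closes: b and ¬b both at 0.
Every branch closes (one shown): unsatisfiable in S5.
S4-tableau for the formula:
1. ¬(((¬c ∨ c) → b) → □◇((¬c ∨ c) → b)) ∧ □a, 0
2. ¬(((¬c ∨ c) → b) → □◇((¬c ∨ c) → b)), 0
3. □a, 0
4. (¬c ∨ c) → b, 0
5. ¬□◇((¬c ∨ c) → b), 0
6. a, 0
7. b, 0
8. ¬◇((¬c ∨ c) → b), 1
9. a, 1
10. ¬((¬c ∨ c) → b), 1
11. ¬c ∨ c, 1
12. ¬b, 1
13. c, 1
Accessibility: 0R0, 0R1, 1R1
Complete open branch: satisfiable in S4, hence also in K, T (this S4-model is also a K-model and a T-model).

K, T, S4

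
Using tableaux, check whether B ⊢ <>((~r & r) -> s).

Yes, valid

Tableau for the negation ~<>((~r & r) -> s):
1. ~<>((~r & r) -> s), u
2. ~((~r & r) -> s), u
3. ~r & r, u
4. ~s, u
5. ~r, u
6. r, u
Accessibility: uRu
Branch closes: r and ~r both at u.
Every branch of the negation's tableau closes; the branch above is one of them.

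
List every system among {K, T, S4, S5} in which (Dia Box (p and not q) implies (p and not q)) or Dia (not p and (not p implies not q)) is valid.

S5

S4-tableau for the negation not ((Dia Box (p and not q) implies (p and not q)) or Dia (not p and (not p implies not q))):
1. not ((Dia Box (p and not q) implies (p and not q)) or Dia (not p and (not p implies not q))), w0
2. not (Dia Box (p and not q) implies (p and not q)), w0   [neg-or-rule on 1]
3. not Dia (not p and (not p implies not q)), w0   [neg-or-rule on 1]
4. Dia Box (p and not q), w0   [neg-implies-rule on 2]
5. not (p and not q), w0   [neg-implies-rule on 2]
6. not (not p and (not p implies not q)), w0   [neg-Dia-rule on 3 via w0Rw0]
7. q, w0   [neg-and-rule on 5 (branches; this branch)]
8. not (not p implies not q), w0   [neg-and-rule on 6 (branches; this branch)]
9. not p, w0   [neg-implies-rule on 8]
10. Box (p and not q), w1   [Dia-rule on 4: fresh world w1, w0Rw1]
11. not (not p and (not p implies not q)), w1   [neg-Dia-rule on 3 via w0Rw1]
12. p and not q, w1   [Box-rule on 10 via w1Rw1]
13. p, w1   [and-rule on 12]
14. not q, w1   [and-rule on 12]
Accessibility: w0Rw0, w0Rw1, w1Rw1
Complete open branch: countermodel on an S4-frame, so not valid in S4, nor in K, T (the same frame is also a K-frame and a T-frame).
S5-tableau for the negation not ((Dia Box (p and not q) implies (p and not q)) or Dia (not p and (not p implies not q))):
1. not ((Dia Box (p and not q) implies (p and not q)) or Dia (not p and (not p implies not q))), w0
2. not (Dia Box (p and not q) implies (p and not q)), w0   [neg-or-rule on 1]
3. not Dia (not p and (not p implies not q)), w0   [neg-or-rule on 1]
4. Dia Box (p and not q), w0   [neg-implies-rule on 2]
5. not (p and not q), w0   [neg-implies-rule on 2]
6. not (not p and (not p implies not q)), w0   [neg-Dia-rule on 3 via w0Rw0]
7. q, w0   [neg-and-rule on 5 (branches; this branch)]
8. not (not p implies not q), w0   [neg-and-rule on 6 (branches; this branch)]
9. not p, w0   [neg-implies-rule on 8]
10. Box (p and not q), w1   [Dia-rule on 4: fresh world w1, w0Rw1]
11. not (not p and (not p implies not q)), w1   [neg-Dia-rule on 3 via w0Rw1]
12. p and not q, w0   [Box-rule on 10 via w1Rw0]
13. p, w0   [and-rule on 12]
14. not q, w0   [and-rule on 12]
Accessibility: w0Rw0, w0Rw1, w1Rw0, w1Rw1
Branch closes: p and not p both at w0.
Every branch closes (one shown): valid in S5.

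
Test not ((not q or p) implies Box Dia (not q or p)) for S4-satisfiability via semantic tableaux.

Yes, satisfiable

1. not ((not q or p) implies Box Dia (not q or p)), 0
2. not q or p, 0
3. not Box Dia (not q or p), 0
4. p, 0
5. not Dia (not q or p), 1
6. not (not q or p), 1
7. q, 1
8. not p, 1
Accessibility: 0R0, 0R1, 1R1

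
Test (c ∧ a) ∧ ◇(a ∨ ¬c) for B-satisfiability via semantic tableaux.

1. (c ∧ a) ∧ ◇(a ∨ ¬c), 0
2. c ∧ a, 0
3. ◇(a ∨ ¬c), 0
4. c, 0
5. a, 0
6. a ∨ ¬c, 1
7. ¬c, 1
Accessibility: 0R0, 0R1, 1R0, 1R1

Satisfiable (open branch found)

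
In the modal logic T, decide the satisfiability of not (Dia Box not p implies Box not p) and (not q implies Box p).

Satisfiable (open branch found)

1. not (Dia Box not p implies Box not p) and (not q implies Box p), 0
2. not (Dia Box not p implies Box not p), 0
3. not q implies Box p, 0
4. Dia Box not p, 0
5. not Box not p, 0
6. q, 0
7. Box not p, 1
8. not p, 1
9. p, 2
Accessibility: 0R0, 0R1, 0R2, 1R1, 2R2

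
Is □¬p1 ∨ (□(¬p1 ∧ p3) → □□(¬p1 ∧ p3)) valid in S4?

Tableau for the negation ¬(□¬p1 ∨ (□(¬p1 ∧ p3) → □□(¬p1 ∧ p3))):
1. ¬(□¬p1 ∨ (□(¬p1 ∧ p3) → □□(¬p1 ∧ p3))), 0
2. ¬□¬p1, 0
3. ¬(□(¬p1 ∧ p3) → □□(¬p1 ∧ p3)), 0
4. □(¬p1 ∧ p3), 0
5. ¬□□(¬p1 ∧ p3), 0
6. ¬p1 ∧ p3, 0
7. ¬p1, 0
8. p3, 0
9. p1, 1
10. ¬p1 ∧ p3, 1
11. ¬p1, 1
12. p3, 1
Accessibility: 0R0, 0R1, 1R1
Branch closes: p1 and ¬p1 both at 1.
Every branch of the negation's tableau closes; the branch above is one of them.

Yes, valid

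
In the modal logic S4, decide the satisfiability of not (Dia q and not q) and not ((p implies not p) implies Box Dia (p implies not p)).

Satisfiable

1. not (Dia q and not q) and not ((p implies not p) implies Box Dia (p implies not p)), u
2. not (Dia q and not q), u   [and-rule on 1]
3. not ((p implies not p) implies Box Dia (p implies not p)), u   [and-rule on 1]
4. p implies not p, u   [neg-implies-rule on 3]
5. not Box Dia (p implies not p), u   [neg-implies-rule on 3]
6. q, u   [neg-and-rule on 2 (branches; this branch)]
7. not p, u   [implies-rule on 4 (branches; this branch)]
8. not Dia (p implies not p), v   [neg-Box-rule on 5: fresh world v, uRv]
9. not (p implies not p), v   [neg-Dia-rule on 8 via vRv]
10. p, v   [neg-implies-rule on 9]
Accessibility: uRu, uRv, vRv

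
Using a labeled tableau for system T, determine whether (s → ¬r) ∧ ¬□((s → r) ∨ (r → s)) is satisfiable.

1. (s → ¬r) ∧ ¬□((s → r) ∨ (r → s)), 0
2. s → ¬r, 0   [∧-rule on 1]
3. ¬□((s → r) ∨ (r → s)), 0   [∧-rule on 1]
4. ¬r, 0   [→-rule on 2 (branches; this branch)]
5. ¬((s → r) ∨ (r → s)), 1   [¬□-rule on 3: fresh world 1, 0R1]
6. ¬(s → r), 1   [¬∨-rule on 5]
7. ¬(r → s), 1   [¬∨-rule on 5]
8. s, 1   [¬→-rule on 6]
9. ¬r, 1   [¬→-rule on 6]
10. r, 1   [¬→-rule on 7]
11. ¬s, 1   [¬→-rule on 7]
Accessibility: 0R0, 0R1, 1R1
Branch closes: r and ¬r both at 1.
Every branch closes; the branch above is one of them.

Unsatisfiable (every branch closes)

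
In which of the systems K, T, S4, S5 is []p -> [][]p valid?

T-tableau for the negation ~([]p -> [][]p):
1. ~([]p -> [][]p), w0
2. []p, w0
3. ~[][]p, w0
4. p, w0
5. ~[]p, w1
6. p, w1
7. ~p, w2
Accessibility: w0Rw0, w0Rw1, w1Rw1, w1Rw2, w2Rw2
Complete open branch: countermodel on a T-frame, so not valid in T, nor in K (the same frame is also a K-frame).
S4-tableau for the negation ~([]p -> [][]p):
1. ~([]p -> [][]p), w0
2. []p, w0
3. ~[][]p, w0
4. p, w0
5. ~[]p, w1
6. p, w1
7. ~p, w2
8. p, w2
Accessibility: w0Rw0, w0Rw1, w0Rw2, w1Rw1, w1Rw2, w2Rw2
Branch closes: p and ~p both at w2.
Every branch closes (one shown): valid in S4, hence also in S5 (every theorem of S4 is a theorem of S5).

S4, S5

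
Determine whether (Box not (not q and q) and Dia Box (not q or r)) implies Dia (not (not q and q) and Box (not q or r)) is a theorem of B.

Valid

Tableau for the negation not ((Box not (not q and q) and Dia Box (not q or r)) implies Dia (not (not q and q) and Box (not q or r))):
1. not ((Box not (not q and q) and Dia Box (not q or r)) implies Dia (not (not q and q) and Box (not q or r))), u
2. Box not (not q and q) and Dia Box (not q or r), u   [neg-implies-rule on 1]
3. not Dia (not (not q and q) and Box (not q or r)), u   [neg-implies-rule on 1]
4. Box not (not q and q), u   [and-rule on 2]
5. Dia Box (not q or r), u   [and-rule on 2]
6. not (not (not q and q) and Box (not q or r)), u   [neg-Dia-rule on 3 via uRu]
7. not (not q and q), u   [Box-rule on 4 via uRu]
8. not Box (not q or r), u   [neg-and-rule on 6 (branches; this branch)]
9. not q, u   [neg-and-rule on 7 (branches; this branch)]
10. Box (not q or r), v   [Dia-rule on 5: fresh world v, uRv]
11. not (not (not q and q) and Box (not q or r)), v   [neg-Dia-rule on 3 via uRv]
12. not (not q and q), v   [Box-rule on 4 via uRv]
13. not q or r, u   [Box-rule on 10 via vRu]
14. not q or r, v   [Box-rule on 10 via vRv]
15. not Box (not q or r), v   [neg-and-rule on 11 (branches; this branch)]
16. not q, v   [neg-and-rule on 12 (branches; this branch)]
17. r, u   [or-rule on 13 (branches; this branch)]
18. r, v   [or-rule on 14 (branches; this branch)]
19. not (not q or r), w   [neg-Box-rule on 8: fresh world w, uRw]
20. q, w   [neg-or-rule on 19]
21. not r, w   [neg-or-rule on 19]
22. not (not (not q and q) and Box (not q or r)), w   [neg-Dia-rule on 3 via uRw]
23. not (not q and q), w   [Box-rule on 4 via uRw]
24. not Box (not q or r), w   [neg-and-rule on 22 (branches; this branch)]
25. not (not q or r), x   [neg-Box-rule on 15: fresh world x, vRx]
26. q, x   [neg-or-rule on 25]
27. not r, x   [neg-or-rule on 25]
28. not q or r, x   [Box-rule on 10 via vRx]
29. r, x   [or-rule on 28 (branches; this branch)]
Accessibility: uRu, uRv, uRw, vRu, vRv, vRx, wRu, wRw, xRv, xRx
Branch closes: r and not r both at x.
Every branch of the negation's tableau closes; the branch above is one of them.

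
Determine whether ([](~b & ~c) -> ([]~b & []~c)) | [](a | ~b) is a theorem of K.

Tableau for the negation ~(([](~b & ~c) -> ([]~b & []~c)) | [](a | ~b)):
1. ~(([](~b & ~c) -> ([]~b & []~c)) | [](a | ~b)), w0
2. ~([](~b & ~c) -> ([]~b & []~c)), w0
3. ~[](a | ~b), w0
4. [](~b & ~c), w0
5. ~([]~b & []~c), w0
6. ~[]~c, w0
7. ~(a | ~b), w1
8. ~a, w1
9. b, w1
10. ~b & ~c, w1
11. ~b, w1
12. ~c, w1
Accessibility: w0Rw1
Branch closes: b and ~b both at w1.
Every branch of the negation's tableau closes; the branch above is one of them.

Yes, valid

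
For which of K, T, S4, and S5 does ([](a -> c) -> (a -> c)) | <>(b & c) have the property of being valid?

K-tableau for the negation ~(([](a -> c) -> (a -> c)) | <>(b & c)):
1. ~(([](a -> c) -> (a -> c)) | <>(b & c)), u
2. ~([](a -> c) -> (a -> c)), u
3. ~<>(b & c), u
4. [](a -> c), u
5. ~(a -> c), u
6. a, u
7. ~c, u
Complete open branch: countermodel on a K-frame, so not valid in K.
T-tableau for the negation ~(([](a -> c) -> (a -> c)) | <>(b & c)):
1. ~(([](a -> c) -> (a -> c)) | <>(b & c)), u
2. ~([](a -> c) -> (a -> c)), u
3. ~<>(b & c), u
4. [](a -> c), u
5. ~(a -> c), u
6. a, u
7. ~c, u
8. ~(b & c), u
9. a -> c, u
10. c, u
Accessibility: uRu
Branch closes: c and ~c both at u.
Every branch closes (one shown): valid in T, hence also in S4, S5 (every theorem of T is a theorem of S4 and S5).

T, S4, S5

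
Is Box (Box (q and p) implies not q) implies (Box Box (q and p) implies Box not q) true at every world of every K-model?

Yes, valid

Tableau for the negation not (Box (Box (q and p) implies not q) implies (Box Box (q and p) implies Box not q)):
1. not (Box (Box (q and p) implies not q) implies (Box Box (q and p) implies Box not q)), u
2. Box (Box (q and p) implies not q), u
3. not (Box Box (q and p) implies Box not q), u
4. Box Box (q and p), u
5. not Box not q, u
6. q, v
7. Box (q and p) implies not q, v
8. Box (q and p), v
9. not Box (q and p), v
10. not (q and p), w
11. q and p, w
12. q, w
13. p, w
14. not p, w
Accessibility: uRv, vRw
Branch closes: p and not p both at w.
All branches of the negation close; one closing branch shown above.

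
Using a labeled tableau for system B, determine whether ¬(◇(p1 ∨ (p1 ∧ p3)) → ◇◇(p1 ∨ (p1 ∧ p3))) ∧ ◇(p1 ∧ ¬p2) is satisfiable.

1. ¬(◇(p1 ∨ (p1 ∧ p3)) → ◇◇(p1 ∨ (p1 ∧ p3))) ∧ ◇(p1 ∧ ¬p2), u
2. ¬(◇(p1 ∨ (p1 ∧ p3)) → ◇◇(p1 ∨ (p1 ∧ p3))), u
3. ◇(p1 ∧ ¬p2), u
4. ◇(p1 ∨ (p1 ∧ p3)), u
5. ¬◇◇(p1 ∨ (p1 ∧ p3)), u
6. ¬◇(p1 ∨ (p1 ∧ p3)), u
7. ¬(p1 ∨ (p1 ∧ p3)), u
8. ¬p1, u
9. ¬(p1 ∧ p3), u
10. ¬p3, u
11. p1 ∧ ¬p2, v
12. p1, v
13. ¬p2, v
14. ¬◇(p1 ∨ (p1 ∧ p3)), v
15. ¬(p1 ∨ (p1 ∧ p3)), v
16. ¬p1, v
17. ¬(p1 ∧ p3), v
Accessibility: uRu, uRv, vRu, vRv
Branch closes: p1 and ¬p1 both at v.
(One branch shown.) All branches close.

Unsatisfiable (every branch closes)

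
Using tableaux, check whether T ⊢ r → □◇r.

Invalid (countermodel exists)

Tableau for the negation ¬(r → □◇r):
1. ¬(r → □◇r), 0
2. r, 0
3. ¬□◇r, 0
4. ¬◇r, 1
5. ¬r, 1
Accessibility: 0R0, 0R1, 1R1
The negation has an open branch (countermodel exists).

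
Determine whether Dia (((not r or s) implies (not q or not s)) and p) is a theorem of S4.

Not valid

Tableau for the negation not Dia (((not r or s) implies (not q or not s)) and p):
1. not Dia (((not r or s) implies (not q or not s)) and p), u
2. not (((not r or s) implies (not q or not s)) and p), u
3. not p, u
Accessibility: uRu
The negation has an open branch (countermodel exists).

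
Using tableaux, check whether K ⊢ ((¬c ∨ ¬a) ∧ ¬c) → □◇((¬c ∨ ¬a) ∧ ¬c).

No, not valid

Tableau for the negation ¬(((¬c ∨ ¬a) ∧ ¬c) → □◇((¬c ∨ ¬a) ∧ ¬c)):
1. ¬(((¬c ∨ ¬a) ∧ ¬c) → □◇((¬c ∨ ¬a) ∧ ¬c)), 0
2. (¬c ∨ ¬a) ∧ ¬c, 0
3. ¬□◇((¬c ∨ ¬a) ∧ ¬c), 0
4. ¬c ∨ ¬a, 0
5. ¬c, 0
6. ¬a, 0
7. ¬◇((¬c ∨ ¬a) ∧ ¬c), 1
Accessibility: 0R1
The negation has an open branch (countermodel exists).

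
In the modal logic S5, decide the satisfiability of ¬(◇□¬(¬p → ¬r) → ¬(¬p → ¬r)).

Unsatisfiable (every branch closes)

1. ¬(◇□¬(¬p → ¬r) → ¬(¬p → ¬r)), u
2. ◇□¬(¬p → ¬r), u
3. ¬p → ¬r, u
4. ¬r, u
5. □¬(¬p → ¬r), v
6. ¬(¬p → ¬r), u
7. ¬p, u
8. r, u
Accessibility: uRu, uRv, vRu, vRv
Branch closes: r and ¬r both at u.
Every branch closes; the branch above is one of them.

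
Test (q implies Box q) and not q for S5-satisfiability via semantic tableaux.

1. (q implies Box q) and not q, 0
2. q implies Box q, 0
3. not q, 0
Accessibility: 0R0

Satisfiable (open branch found)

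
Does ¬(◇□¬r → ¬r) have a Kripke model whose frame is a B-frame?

1. ¬(◇□¬r → ¬r), w0
2. ◇□¬r, w0
3. r, w0
4. □¬r, w1
5. ¬r, w0
Accessibility: w0Rw0, w0Rw1, w1Rw0, w1Rw1
Branch closes: r and ¬r both at w0.
Every branch closes; the branch above is one of them.

Unsatisfiable (every branch closes)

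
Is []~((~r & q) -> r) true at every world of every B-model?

No, not valid

Tableau for the negation ~[]~((~r & q) -> r):
1. ~[]~((~r & q) -> r), u
2. (~r & q) -> r, v
3. r, v
Accessibility: uRu, uRv, vRu, vRv
The negation has an open branch (countermodel exists).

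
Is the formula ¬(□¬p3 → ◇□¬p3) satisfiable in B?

Unsatisfiable (every branch closes)

1. ¬(□¬p3 → ◇□¬p3), 0
2. □¬p3, 0
3. ¬◇□¬p3, 0
4. ¬p3, 0
5. ¬□¬p3, 0
6. p3, 1
7. ¬p3, 1
Accessibility: 0R0, 0R1, 1R0, 1R1
Branch closes: p3 and ¬p3 both at 1.
Every branch closes; the branch above is one of them.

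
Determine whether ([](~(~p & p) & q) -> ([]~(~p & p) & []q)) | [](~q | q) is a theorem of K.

Yes, valid

Tableau for the negation ~(([](~(~p & p) & q) -> ([]~(~p & p) & []q)) | [](~q | q)):
1. ~(([](~(~p & p) & q) -> ([]~(~p & p) & []q)) | [](~q | q)), u
2. ~([](~(~p & p) & q) -> ([]~(~p & p) & []q)), u
3. ~[](~q | q), u
4. [](~(~p & p) & q), u
5. ~([]~(~p & p) & []q), u
6. ~[]q, u
7. ~(~q | q), v
8. q, v
9. ~q, v
Accessibility: uRv
Branch closes: q and ~q both at v.
Every branch of the negation's tableau closes; the branch above is one of them.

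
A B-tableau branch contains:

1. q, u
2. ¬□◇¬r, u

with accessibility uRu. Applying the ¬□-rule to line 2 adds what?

a fresh world v with uRv, and ¬◇¬r at v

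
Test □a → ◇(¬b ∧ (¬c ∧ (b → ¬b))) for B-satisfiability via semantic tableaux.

Satisfiable (open branch found)

1. □a → ◇(¬b ∧ (¬c ∧ (b → ¬b))), w0
2. ◇(¬b ∧ (¬c ∧ (b → ¬b))), w0
3. ¬b ∧ (¬c ∧ (b → ¬b)), w1
4. ¬b, w1
5. ¬c ∧ (b → ¬b), w1
6. ¬c, w1
7. b → ¬b, w1
Accessibility: w0Rw0, w0Rw1, w1Rw0, w1Rw1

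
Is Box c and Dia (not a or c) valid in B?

Tableau for the negation not (Box c and Dia (not a or c)):
1. not (Box c and Dia (not a or c)), 0
2. not Dia (not a or c), 0
3. not (not a or c), 0
4. a, 0
5. not c, 0
Accessibility: 0R0
The negation has an open branch (countermodel exists).

Not valid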